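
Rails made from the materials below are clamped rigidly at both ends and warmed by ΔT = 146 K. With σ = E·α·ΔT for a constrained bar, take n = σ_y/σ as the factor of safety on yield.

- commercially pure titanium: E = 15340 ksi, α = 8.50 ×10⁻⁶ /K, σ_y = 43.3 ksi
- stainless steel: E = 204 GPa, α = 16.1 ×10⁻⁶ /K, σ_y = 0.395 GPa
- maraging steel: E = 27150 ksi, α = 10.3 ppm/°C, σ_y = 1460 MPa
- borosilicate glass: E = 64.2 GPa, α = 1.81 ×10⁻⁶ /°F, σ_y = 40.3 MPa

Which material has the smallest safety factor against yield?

In consistent units (E in GPa, α in ×10⁻⁶/K, σ_y in MPa):
  commercially pure titanium: E = 105.8, α = 8.50, σ_y = 298.5 → σ = 131 MPa, n = 2.27
  stainless steel: E = 204.0, α = 16.1, σ_y = 395.0 → σ = 480 MPa, n = 0.824
  maraging steel: E = 187.2, α = 10.3, σ_y = 1460 → σ = 282 MPa, n = 5.19
  borosilicate glass: E = 64.20, α = 3.26, σ_y = 40.30 → σ = 30.5 MPa, n = 1.32
Smallest n: stainless steel with n = 0.824.

stainless steel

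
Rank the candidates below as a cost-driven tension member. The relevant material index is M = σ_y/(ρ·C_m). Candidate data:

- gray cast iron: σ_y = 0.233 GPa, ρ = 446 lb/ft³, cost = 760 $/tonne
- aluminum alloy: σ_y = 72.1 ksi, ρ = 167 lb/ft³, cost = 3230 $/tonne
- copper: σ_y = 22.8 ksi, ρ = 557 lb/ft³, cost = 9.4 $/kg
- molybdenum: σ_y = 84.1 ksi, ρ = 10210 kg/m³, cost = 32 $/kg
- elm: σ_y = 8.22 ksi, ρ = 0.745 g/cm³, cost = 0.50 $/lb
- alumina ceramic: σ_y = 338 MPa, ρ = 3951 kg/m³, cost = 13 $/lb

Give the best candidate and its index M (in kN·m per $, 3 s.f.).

Normalizing units and computing the index:
  gray cast iron: σ_y = 233.0 MPa, ρ = 7144 kg/m³, cost = 0.7600 $/kg
  aluminum alloy: σ_y = 497.1 MPa, ρ = 2675 kg/m³, cost = 3.230 $/kg
  copper: σ_y = 157.2 MPa, ρ = 8922 kg/m³, cost = 9.400 $/kg
  molybdenum: σ_y = 579.8 MPa, ρ = 10210 kg/m³, cost = 32.00 $/kg
  elm: σ_y = 56.67 MPa, ρ = 745.0 kg/m³, cost = 1.102 $/kg
  alumina ceramic: σ_y = 338.0 MPa, ρ = 3951 kg/m³, cost = 28.66 $/kg
  elm: M = 69.0 kN·m per $
  aluminum alloy: M = 57.5 kN·m per $
  gray cast iron: M = 42.9 kN·m per $
  alumina ceramic: M = 2.98 kN·m per $
  copper: M = 1.87 kN·m per $
  molybdenum: M = 1.77 kN·m per $
Elm has the largest M.

elm, M = 69.0 kN·m per $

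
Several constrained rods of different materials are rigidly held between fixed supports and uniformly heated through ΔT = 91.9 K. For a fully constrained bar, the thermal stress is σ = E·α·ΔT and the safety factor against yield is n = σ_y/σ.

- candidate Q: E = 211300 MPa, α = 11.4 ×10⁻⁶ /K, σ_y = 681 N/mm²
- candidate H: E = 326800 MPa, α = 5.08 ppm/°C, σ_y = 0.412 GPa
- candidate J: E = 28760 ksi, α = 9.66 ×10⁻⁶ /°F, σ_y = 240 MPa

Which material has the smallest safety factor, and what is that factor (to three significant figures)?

candidate J, n = 0.757

With everything in SI (GPa, ×10⁻⁶/K, MPa):
  candidate Q: E = 211.3, α = 11.4, σ_y = 681.0 → σ = 221 MPa, n = 3.08
  candidate H: E = 326.8, α = 5.08, σ_y = 412.0 → σ = 153 MPa, n = 2.70
  candidate J: E = 198.3, α = 17.4, σ_y = 240.0 → σ = 317 MPa, n = 0.757
Candidate J has the lowest safety factor, n = 0.757.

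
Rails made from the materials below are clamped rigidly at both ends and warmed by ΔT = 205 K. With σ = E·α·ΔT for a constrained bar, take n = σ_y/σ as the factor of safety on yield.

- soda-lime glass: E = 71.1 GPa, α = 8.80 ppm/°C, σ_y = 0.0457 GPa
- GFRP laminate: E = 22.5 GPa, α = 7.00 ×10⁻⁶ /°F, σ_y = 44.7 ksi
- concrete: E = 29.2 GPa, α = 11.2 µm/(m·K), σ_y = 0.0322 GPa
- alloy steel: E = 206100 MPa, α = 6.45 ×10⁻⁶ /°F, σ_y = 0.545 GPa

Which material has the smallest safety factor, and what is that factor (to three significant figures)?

soda-lime glass, n = 0.356

With everything in SI (GPa, ×10⁻⁶/K, MPa):
  soda-lime glass: E = 71.10, α = 8.80, σ_y = 45.70 → σ = 128 MPa, n = 0.356
  GFRP laminate: E = 22.50, α = 12.6, σ_y = 308.2 → σ = 58.1 MPa, n = 5.30
  concrete: E = 29.20, α = 11.2, σ_y = 32.20 → σ = 67.0 MPa, n = 0.480
  alloy steel: E = 206.1, α = 11.6, σ_y = 545.0 → σ = 491 MPa, n = 1.11
The minimum is soda-lime glass at n = 0.356.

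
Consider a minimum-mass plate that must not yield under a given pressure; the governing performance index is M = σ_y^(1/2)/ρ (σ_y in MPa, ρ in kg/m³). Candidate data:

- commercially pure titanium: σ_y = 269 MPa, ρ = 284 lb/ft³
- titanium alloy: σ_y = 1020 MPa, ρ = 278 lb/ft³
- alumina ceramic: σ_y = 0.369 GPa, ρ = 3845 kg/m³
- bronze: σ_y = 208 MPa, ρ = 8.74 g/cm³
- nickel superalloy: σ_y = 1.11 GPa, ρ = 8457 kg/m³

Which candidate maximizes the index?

Normalizing units and computing the index:
  commercially pure titanium: σ_y = 269.0 MPa, ρ = 4549 kg/m³
  titanium alloy: σ_y = 1020 MPa, ρ = 4453 kg/m³
  alumina ceramic: σ_y = 369.0 MPa, ρ = 3845 kg/m³
  bronze: σ_y = 208.0 MPa, ρ = 8740 kg/m³
  nickel superalloy: σ_y = 1110 MPa, ρ = 8457 kg/m³
  titanium alloy: M = 7.17×10⁻³
  alumina ceramic: M = 5.00×10⁻³
  nickel superalloy: M = 3.94×10⁻³
  commercially pure titanium: M = 3.61×10⁻³
  bronze: M = 1.65×10⁻³
Highest index: titanium alloy.

titanium alloy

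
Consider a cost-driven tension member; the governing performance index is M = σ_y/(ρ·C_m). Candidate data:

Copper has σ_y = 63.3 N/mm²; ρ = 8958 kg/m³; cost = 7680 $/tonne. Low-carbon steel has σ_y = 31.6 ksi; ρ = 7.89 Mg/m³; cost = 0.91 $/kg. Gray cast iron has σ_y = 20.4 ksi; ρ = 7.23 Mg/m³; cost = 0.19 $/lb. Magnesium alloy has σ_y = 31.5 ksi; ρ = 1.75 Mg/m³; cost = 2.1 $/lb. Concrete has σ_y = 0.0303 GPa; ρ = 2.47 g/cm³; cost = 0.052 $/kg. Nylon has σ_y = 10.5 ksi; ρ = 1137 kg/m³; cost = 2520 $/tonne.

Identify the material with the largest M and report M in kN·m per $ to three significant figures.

Putting every candidate on a common basis:
  copper: σ_y = 63.30 MPa, ρ = 8958 kg/m³, cost = 7.680 $/kg
  low-carbon steel: σ_y = 217.9 MPa, ρ = 7890 kg/m³, cost = 0.9100 $/kg
  gray cast iron: σ_y = 140.7 MPa, ρ = 7230 kg/m³, cost = 0.4189 $/kg
  magnesium alloy: σ_y = 217.2 MPa, ρ = 1750 kg/m³, cost = 4.630 $/kg
  concrete: σ_y = 30.30 MPa, ρ = 2470 kg/m³, cost = 0.05200 $/kg
  nylon: σ_y = 72.39 MPa, ρ = 1137 kg/m³, cost = 2.520 $/kg
  concrete: M = 236 kN·m per $
  gray cast iron: M = 46.4 kN·m per $
  low-carbon steel: M = 30.3 kN·m per $
  magnesium alloy: M = 26.8 kN·m per $
  nylon: M = 25.3 kN·m per $
  copper: M = 0.920 kN·m per $
Concrete has the largest M.

concrete, M = 236 kN·m per $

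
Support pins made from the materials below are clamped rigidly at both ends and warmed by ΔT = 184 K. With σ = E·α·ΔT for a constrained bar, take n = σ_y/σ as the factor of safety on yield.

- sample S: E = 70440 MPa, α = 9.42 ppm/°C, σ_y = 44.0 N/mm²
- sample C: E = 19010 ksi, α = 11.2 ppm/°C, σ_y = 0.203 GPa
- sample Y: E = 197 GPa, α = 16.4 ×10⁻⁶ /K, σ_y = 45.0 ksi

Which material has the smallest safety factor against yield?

Per material, after unit conversion:
  sample S: E = 70.44, α = 9.42, σ_y = 44.00 → σ = 122 MPa, n = 0.360
  sample C: E = 131.1, α = 11.2, σ_y = 203.0 → σ = 270 MPa, n = 0.752
  sample Y: E = 197.0, α = 16.4, σ_y = 310.3 → σ = 594 MPa, n = 0.522
Smallest n: sample S with n = 0.360.

sample S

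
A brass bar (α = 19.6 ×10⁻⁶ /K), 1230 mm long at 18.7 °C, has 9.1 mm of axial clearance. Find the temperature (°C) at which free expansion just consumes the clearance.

α·L₀·ΔT = 9.1 mm ⇒ ΔT = 9.1 / (19.6×10⁻⁶ × 1230.0) = 377.5 K.
T = 18.7 + 377.5 = 396.2 °C.

396 °C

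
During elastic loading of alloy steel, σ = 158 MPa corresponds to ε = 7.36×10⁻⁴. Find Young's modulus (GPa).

E = σ/ε = 158 MPa / 7.36×10⁻⁴ = 214700 MPa = 215 GPa.

215 GPa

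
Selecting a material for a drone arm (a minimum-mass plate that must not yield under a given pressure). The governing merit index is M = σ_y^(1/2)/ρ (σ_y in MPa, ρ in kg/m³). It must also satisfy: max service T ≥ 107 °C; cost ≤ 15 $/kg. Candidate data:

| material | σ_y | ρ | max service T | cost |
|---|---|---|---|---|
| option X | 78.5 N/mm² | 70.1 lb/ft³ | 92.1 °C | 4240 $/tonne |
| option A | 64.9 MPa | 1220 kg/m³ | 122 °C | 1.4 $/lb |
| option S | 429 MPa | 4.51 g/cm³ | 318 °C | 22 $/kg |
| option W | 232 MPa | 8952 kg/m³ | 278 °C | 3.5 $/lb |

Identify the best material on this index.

Screen on constraints: max service T ≥ 107 °C; cost ≤ 15 $/kg. Survivors: option A, option W.
Putting every candidate on a common basis:
  option A: σ_y = 64.90 MPa, ρ = 1220 kg/m³
  option W: σ_y = 232.0 MPa, ρ = 8952 kg/m³
  option A: M = 6.60×10⁻³
  option W: M = 1.70×10⁻³
Option A has the largest M.

option A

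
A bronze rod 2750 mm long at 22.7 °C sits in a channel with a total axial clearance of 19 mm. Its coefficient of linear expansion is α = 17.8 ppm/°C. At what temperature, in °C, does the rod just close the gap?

α·L₀·ΔT = 19.0 mm ⇒ ΔT = 19.0 / (17.8×10⁻⁶ × 2750.0) = 388.2 K.
T = 22.7 + 388.2 = 410.9 °C.

411 °C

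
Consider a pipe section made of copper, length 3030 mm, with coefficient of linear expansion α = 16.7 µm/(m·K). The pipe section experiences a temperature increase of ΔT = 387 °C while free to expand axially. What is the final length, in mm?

3049.6 mm

ΔL = α·L₀·ΔT = 16.7×10⁻⁶ × 3030 mm × 387.0 K = 19.6 mm.
L = L₀ + ΔL = 3030 + 19.6 = 3049.6 mm.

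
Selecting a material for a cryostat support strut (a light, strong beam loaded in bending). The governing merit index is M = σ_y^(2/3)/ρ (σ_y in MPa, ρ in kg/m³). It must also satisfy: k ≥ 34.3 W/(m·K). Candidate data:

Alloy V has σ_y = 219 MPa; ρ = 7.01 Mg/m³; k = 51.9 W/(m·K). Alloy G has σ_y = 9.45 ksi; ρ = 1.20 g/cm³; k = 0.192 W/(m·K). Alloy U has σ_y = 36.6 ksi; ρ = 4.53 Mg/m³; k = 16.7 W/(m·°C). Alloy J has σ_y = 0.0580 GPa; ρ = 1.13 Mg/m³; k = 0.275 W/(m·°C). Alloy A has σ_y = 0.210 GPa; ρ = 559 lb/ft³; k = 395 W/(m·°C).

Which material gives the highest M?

Screen on constraints: k ≥ 34.3 W/(m·K). Survivors: alloy V, alloy A.
Putting every candidate on a common basis:
  alloy V: σ_y = 219.0 MPa, ρ = 7010 kg/m³
  alloy A: σ_y = 210.0 MPa, ρ = 8954 kg/m³
  alloy V: M = 5.18×10⁻³
  alloy A: M = 3.95×10⁻³
Alloy V ranks first.

alloy V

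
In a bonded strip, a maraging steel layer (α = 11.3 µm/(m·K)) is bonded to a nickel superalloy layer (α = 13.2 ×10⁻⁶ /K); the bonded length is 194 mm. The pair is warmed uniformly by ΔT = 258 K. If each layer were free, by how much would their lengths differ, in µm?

95.1 µm

Δα = |11.3 − 13.2|×10⁻⁶/K = 1.90×10⁻⁶/K.
ΔL_mismatch = Δα·L·ΔT = 1.90×10⁻⁶ × 194.0 mm × 258.0 K = 95.1 µm.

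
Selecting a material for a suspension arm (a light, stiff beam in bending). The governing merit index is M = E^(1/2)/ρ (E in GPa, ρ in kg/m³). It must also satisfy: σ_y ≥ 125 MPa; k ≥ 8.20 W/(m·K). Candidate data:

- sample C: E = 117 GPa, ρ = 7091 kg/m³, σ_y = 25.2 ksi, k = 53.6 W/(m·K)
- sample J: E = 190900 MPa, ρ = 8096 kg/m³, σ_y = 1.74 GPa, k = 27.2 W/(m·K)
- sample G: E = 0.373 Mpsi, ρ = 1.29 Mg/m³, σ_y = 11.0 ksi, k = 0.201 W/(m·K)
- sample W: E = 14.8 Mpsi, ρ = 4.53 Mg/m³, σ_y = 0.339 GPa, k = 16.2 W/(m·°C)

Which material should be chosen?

Screen on constraints: σ_y ≥ 125 MPa; k ≥ 8.20 W/(m·K). Survivors: sample C, sample J, sample W.
Putting every candidate on a common basis:
  sample C: E = 117.0 GPa, ρ = 7091 kg/m³
  sample J: E = 190.9 GPa, ρ = 8096 kg/m³
  sample W: E = 102.0 GPa, ρ = 4530 kg/m³
  sample W: M = 2.23×10⁻³
  sample J: M = 1.71×10⁻³
  sample C: M = 1.53×10⁻³
Sample W ranks first.

sample W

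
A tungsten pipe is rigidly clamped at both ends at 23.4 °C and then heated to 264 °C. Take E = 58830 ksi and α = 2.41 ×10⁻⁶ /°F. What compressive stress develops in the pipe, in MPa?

E = 58830 ksi = 405.6 GPa.
α = 2.41×10⁻⁶/°F × 9/5 = 4.34×10⁻⁶/K.
ΔT = 240.6 K. Constrained thermal stress σ = E·α·ΔT = 405.6×10³ MPa × 4.34×10⁻⁶ × 240.6 = 423 MPa (compressive).

423 MPa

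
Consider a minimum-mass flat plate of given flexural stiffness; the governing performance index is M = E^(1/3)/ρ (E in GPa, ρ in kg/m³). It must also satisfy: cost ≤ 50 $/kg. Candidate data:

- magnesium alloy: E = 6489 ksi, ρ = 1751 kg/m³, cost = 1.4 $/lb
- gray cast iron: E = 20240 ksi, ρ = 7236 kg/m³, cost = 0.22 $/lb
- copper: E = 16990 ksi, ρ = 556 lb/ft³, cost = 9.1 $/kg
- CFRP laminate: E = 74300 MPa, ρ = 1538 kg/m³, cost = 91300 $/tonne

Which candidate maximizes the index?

magnesium alloy

Screen on constraints: cost ≤ 50 $/kg. Survivors: magnesium alloy, gray cast iron, copper.
Convert each candidate to consistent units, then evaluate M:
  magnesium alloy: E = 44.74 GPa, ρ = 1751 kg/m³
  gray cast iron: E = 139.5 GPa, ρ = 7236 kg/m³
  copper: E = 117.1 GPa, ρ = 8906 kg/m³
  magnesium alloy: M = 2.03×10⁻³
  gray cast iron: M = 0.717×10⁻³
  copper: M = 0.549×10⁻³
Magnesium alloy has the largest M.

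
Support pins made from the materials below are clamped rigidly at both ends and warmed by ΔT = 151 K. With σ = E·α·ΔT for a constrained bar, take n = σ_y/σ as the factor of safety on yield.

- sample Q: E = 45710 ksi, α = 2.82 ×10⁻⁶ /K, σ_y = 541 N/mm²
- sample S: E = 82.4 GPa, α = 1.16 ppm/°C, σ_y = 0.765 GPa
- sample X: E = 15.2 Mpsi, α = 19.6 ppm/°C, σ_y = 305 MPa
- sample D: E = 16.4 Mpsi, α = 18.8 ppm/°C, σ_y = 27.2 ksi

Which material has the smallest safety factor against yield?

Per material, after unit conversion:
  sample Q: E = 315.2, α = 2.82, σ_y = 541.0 → σ = 134 MPa, n = 4.03
  sample S: E = 82.40, α = 1.16, σ_y = 765.0 → σ = 14.4 MPa, n = 53.0
  sample X: E = 104.8, α = 19.6, σ_y = 305.0 → σ = 310 MPa, n = 0.983
  sample D: E = 113.1, α = 18.8, σ_y = 187.5 → σ = 321 MPa, n = 0.584
Smallest n: sample D with n = 0.584.

sample D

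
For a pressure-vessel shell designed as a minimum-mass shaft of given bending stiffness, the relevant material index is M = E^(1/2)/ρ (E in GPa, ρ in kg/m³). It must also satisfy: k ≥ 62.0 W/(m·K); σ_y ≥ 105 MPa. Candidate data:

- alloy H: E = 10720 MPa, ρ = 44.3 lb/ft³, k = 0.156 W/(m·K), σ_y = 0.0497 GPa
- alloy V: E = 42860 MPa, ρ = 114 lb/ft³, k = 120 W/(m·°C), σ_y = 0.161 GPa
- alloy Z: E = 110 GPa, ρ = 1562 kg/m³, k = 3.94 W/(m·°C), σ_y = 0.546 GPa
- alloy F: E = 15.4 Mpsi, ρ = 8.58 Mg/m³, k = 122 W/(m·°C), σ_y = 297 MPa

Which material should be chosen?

alloy V

Screen on constraints: k ≥ 62.0 W/(m·K); σ_y ≥ 105 MPa. Survivors: alloy V, alloy F.
In SI units:
  alloy V: E = 42.86 GPa, ρ = 1826 kg/m³
  alloy F: E = 106.2 GPa, ρ = 8580 kg/m³
  alloy V: M = 3.59×10⁻³
  alloy F: M = 1.20×10⁻³
The maximum is for alloy V.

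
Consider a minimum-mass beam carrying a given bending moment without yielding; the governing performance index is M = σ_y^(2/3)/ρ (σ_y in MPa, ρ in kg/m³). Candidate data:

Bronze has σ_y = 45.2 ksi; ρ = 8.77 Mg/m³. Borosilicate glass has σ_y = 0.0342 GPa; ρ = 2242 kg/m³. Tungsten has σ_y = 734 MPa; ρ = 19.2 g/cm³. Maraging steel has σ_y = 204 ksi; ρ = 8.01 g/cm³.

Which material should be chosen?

Putting every candidate on a common basis:
  bronze: σ_y = 311.6 MPa, ρ = 8770 kg/m³
  borosilicate glass: σ_y = 34.20 MPa, ρ = 2242 kg/m³
  tungsten: σ_y = 734.0 MPa, ρ = 19200 kg/m³
  maraging steel: σ_y = 1407 MPa, ρ = 8010 kg/m³
  maraging steel: M = 15.7×10⁻³
  bronze: M = 5.24×10⁻³
  borosilicate glass: M = 4.70×10⁻³
  tungsten: M = 4.24×10⁻³
Maraging steel has the largest M.

maraging steel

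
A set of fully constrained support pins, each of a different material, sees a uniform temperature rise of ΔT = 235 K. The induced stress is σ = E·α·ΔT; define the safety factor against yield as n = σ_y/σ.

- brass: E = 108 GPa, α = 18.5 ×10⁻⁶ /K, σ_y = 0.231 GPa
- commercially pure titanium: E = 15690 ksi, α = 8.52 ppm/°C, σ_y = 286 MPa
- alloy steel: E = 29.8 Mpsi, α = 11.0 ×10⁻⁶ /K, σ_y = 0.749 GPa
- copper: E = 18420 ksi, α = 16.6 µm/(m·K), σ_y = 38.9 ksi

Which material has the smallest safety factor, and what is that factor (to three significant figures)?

In consistent units (E in GPa, α in ×10⁻⁶/K, σ_y in MPa):
  brass: E = 108.0, α = 18.5, σ_y = 231.0 → σ = 470 MPa, n = 0.492
  commercially pure titanium: E = 108.2, α = 8.52, σ_y = 286.0 → σ = 217 MPa, n = 1.32
  alloy steel: E = 205.5, α = 11.0, σ_y = 749.0 → σ = 531 MPa, n = 1.41
  copper: E = 127.0, α = 16.6, σ_y = 268.2 → σ = 495 MPa, n = 0.541
Smallest n: brass with n = 0.492.

brass, n = 0.492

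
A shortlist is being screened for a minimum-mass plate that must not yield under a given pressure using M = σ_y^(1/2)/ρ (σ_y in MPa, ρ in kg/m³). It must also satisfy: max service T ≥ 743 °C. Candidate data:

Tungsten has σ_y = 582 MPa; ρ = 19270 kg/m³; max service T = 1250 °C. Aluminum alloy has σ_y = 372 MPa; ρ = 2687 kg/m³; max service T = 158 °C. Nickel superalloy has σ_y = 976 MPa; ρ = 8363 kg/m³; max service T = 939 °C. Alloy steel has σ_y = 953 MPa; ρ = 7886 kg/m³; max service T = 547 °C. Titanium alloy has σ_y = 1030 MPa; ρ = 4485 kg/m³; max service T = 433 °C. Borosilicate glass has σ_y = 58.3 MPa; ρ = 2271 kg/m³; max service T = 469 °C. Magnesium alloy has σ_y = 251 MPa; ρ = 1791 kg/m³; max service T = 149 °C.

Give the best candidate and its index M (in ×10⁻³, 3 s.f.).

Screen on constraints: max service T ≥ 743 °C. Survivors: tungsten, nickel superalloy.
Computing M directly (units already consistent):
  nickel superalloy: M = 3.74×10⁻³
  tungsten: M = 1.25×10⁻³
The maximum is for nickel superalloy.

nickel superalloy, M = 3.74×10⁻³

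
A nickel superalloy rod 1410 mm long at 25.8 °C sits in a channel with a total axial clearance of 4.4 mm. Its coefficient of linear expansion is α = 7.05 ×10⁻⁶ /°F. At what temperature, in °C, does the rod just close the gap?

272 °C

α = 7.05×10⁻⁶/°F × 9/5 = 12.7×10⁻⁶/K.
α·L₀·ΔT = 4.4 mm ⇒ ΔT = 4.4 / (12.7×10⁻⁶ × 1410.0) = 245.9 K.
T = 25.8 + 245.9 = 271.7 °C.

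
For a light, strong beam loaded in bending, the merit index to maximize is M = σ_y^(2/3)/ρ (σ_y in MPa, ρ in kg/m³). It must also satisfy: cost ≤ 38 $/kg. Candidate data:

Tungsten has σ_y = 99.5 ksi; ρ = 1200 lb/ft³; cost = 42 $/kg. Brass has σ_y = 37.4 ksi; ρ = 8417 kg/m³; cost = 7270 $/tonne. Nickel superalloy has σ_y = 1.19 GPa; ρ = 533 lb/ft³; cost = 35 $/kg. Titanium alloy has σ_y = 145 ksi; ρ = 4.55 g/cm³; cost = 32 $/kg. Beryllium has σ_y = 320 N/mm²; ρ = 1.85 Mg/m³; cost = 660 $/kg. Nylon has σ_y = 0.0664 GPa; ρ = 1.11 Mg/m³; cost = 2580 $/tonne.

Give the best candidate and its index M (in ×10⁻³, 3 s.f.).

titanium alloy, M = 22.0×10⁻³

Screen on constraints: cost ≤ 38 $/kg. Survivors: brass, nickel superalloy, titanium alloy, nylon.
Normalizing units and computing the index:
  brass: σ_y = 257.9 MPa, ρ = 8417 kg/m³
  nickel superalloy: σ_y = 1190 MPa, ρ = 8538 kg/m³
  titanium alloy: σ_y = 999.7 MPa, ρ = 4550 kg/m³
  nylon: σ_y = 66.40 MPa, ρ = 1110 kg/m³
  titanium alloy: M = 22.0×10⁻³
  nylon: M = 14.8×10⁻³
  nickel superalloy: M = 13.2×10⁻³
  brass: M = 4.81×10⁻³
The maximum is for titanium alloy.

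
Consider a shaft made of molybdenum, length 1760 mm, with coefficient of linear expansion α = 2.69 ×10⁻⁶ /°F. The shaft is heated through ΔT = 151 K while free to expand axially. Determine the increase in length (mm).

1.29 mm

Convert α: 2.69×10⁻⁶/°F × (9/5) = 4.84×10⁻⁶/K.
ΔL = α·L₀·ΔT = 4.84×10⁻⁶ × 1760 mm × 151.0 K = 1.29 mm.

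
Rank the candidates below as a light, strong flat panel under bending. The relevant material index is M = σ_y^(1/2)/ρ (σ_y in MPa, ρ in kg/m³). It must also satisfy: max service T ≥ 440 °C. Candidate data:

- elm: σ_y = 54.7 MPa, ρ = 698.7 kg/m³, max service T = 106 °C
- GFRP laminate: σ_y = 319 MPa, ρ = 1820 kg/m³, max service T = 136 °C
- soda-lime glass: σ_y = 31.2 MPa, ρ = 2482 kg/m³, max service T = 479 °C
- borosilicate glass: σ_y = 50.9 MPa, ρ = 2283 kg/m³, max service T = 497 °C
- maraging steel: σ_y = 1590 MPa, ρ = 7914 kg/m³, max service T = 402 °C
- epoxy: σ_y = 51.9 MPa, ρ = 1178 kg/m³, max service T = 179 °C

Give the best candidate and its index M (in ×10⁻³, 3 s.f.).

Screen on constraints: max service T ≥ 440 °C. Survivors: soda-lime glass, borosilicate glass.
Per-candidate index values:
  borosilicate glass: M = 3.13×10⁻³
  soda-lime glass: M = 2.25×10⁻³
The maximum is for borosilicate glass.

borosilicate glass, M = 3.13×10⁻³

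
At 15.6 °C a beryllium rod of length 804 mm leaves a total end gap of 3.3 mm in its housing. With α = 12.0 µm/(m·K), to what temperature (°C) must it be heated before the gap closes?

358 °C

α·L₀·ΔT = 3.3 mm ⇒ ΔT = 3.3 / (12.0×10⁻⁶ × 804.0) = 342.0 K.
T = 15.6 + 342.0 = 357.6 °C.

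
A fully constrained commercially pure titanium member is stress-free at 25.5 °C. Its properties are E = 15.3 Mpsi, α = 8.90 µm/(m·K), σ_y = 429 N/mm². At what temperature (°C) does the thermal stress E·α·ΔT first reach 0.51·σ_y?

259 °C

E = 15.3 Mpsi = 105.5 GPa.
σ_y = 429 N/mm² = 429.0 MPa.
E·α·ΔT = 218.8 MPa ⇒ ΔT = 218.8 / (105.5×10³ × 8.90×10⁻⁶) = 233.0 K.
T = 25.5 + 233.0 = 258.5 °C.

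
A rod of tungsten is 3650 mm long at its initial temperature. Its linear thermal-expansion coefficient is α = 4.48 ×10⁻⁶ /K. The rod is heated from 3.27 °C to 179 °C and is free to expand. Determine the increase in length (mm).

2.87 mm

ΔT = 179 − 3.27 = 175.7 K.
ΔL = α·L₀·ΔT = 4.48×10⁻⁶ × 3650 mm × 175.7 K = 2.87 mm.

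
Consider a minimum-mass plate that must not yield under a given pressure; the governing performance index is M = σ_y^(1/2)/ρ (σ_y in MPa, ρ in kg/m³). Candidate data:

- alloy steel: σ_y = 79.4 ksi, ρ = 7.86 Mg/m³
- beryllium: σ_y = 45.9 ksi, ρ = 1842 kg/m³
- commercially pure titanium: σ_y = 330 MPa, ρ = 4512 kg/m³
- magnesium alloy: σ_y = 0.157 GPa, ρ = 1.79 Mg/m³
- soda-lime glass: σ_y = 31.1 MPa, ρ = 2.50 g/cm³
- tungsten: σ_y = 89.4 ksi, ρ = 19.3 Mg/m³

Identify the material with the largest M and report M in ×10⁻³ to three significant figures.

Putting every candidate on a common basis:
  alloy steel: σ_y = 547.4 MPa, ρ = 7860 kg/m³
  beryllium: σ_y = 316.5 MPa, ρ = 1842 kg/m³
  commercially pure titanium: σ_y = 330.0 MPa, ρ = 4512 kg/m³
  magnesium alloy: σ_y = 157.0 MPa, ρ = 1790 kg/m³
  soda-lime glass: σ_y = 31.10 MPa, ρ = 2500 kg/m³
  tungsten: σ_y = 616.4 MPa, ρ = 19300 kg/m³
  beryllium: M = 9.66×10⁻³
  magnesium alloy: M = 7.00×10⁻³
  commercially pure titanium: M = 4.03×10⁻³
  alloy steel: M = 2.98×10⁻³
  soda-lime glass: M = 2.23×10⁻³
  tungsten: M = 1.29×10⁻³
Highest index: beryllium.

beryllium, M = 9.66×10⁻³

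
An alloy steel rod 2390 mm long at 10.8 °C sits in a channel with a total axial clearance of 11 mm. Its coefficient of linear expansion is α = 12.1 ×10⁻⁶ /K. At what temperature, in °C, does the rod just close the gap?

α·L₀·ΔT = 11.0 mm ⇒ ΔT = 11.0 / (12.1×10⁻⁶ × 2390.0) = 380.4 K.
T = 10.8 + 380.4 = 391.2 °C.

391 °C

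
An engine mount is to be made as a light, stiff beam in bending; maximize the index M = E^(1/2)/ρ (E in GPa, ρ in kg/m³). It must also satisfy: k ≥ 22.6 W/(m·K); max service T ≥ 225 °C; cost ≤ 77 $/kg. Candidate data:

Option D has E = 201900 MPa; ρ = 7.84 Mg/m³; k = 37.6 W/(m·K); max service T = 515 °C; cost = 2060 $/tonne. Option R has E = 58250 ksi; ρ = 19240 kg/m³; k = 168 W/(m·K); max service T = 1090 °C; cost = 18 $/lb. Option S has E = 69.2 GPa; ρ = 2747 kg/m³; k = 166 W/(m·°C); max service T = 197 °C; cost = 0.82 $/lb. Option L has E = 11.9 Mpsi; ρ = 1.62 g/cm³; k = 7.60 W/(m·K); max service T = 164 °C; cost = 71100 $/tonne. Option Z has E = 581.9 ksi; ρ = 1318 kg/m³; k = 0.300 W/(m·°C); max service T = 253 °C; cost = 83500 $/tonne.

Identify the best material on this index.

Screen on constraints: k ≥ 22.6 W/(m·K); max service T ≥ 225 °C; cost ≤ 77 $/kg. Survivors: option D, option R.
In SI units:
  option D: E = 201.9 GPa, ρ = 7840 kg/m³
  option R: E = 401.6 GPa, ρ = 19240 kg/m³
  option D: M = 1.81×10⁻³
  option R: M = 1.04×10⁻³
Option D ranks first.

option D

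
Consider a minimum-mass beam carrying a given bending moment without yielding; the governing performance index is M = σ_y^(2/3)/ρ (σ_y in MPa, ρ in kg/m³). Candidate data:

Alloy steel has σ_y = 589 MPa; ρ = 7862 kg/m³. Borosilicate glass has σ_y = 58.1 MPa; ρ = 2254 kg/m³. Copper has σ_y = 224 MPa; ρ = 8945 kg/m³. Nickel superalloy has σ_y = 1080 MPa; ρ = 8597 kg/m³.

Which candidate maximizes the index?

nickel superalloy

Evaluate M for each candidate:
  nickel superalloy: M = 12.2×10⁻³
  alloy steel: M = 8.94×10⁻³
  borosilicate glass: M = 6.66×10⁻³
  copper: M = 4.12×10⁻³
Highest index: nickel superalloy.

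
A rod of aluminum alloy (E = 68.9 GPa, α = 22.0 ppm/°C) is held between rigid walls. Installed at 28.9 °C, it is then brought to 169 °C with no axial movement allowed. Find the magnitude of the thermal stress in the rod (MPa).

ΔT = 140.1 K. Constrained thermal stress σ = E·α·ΔT = 68.90×10³ MPa × 22.0×10⁻⁶ × 140.1 = 212 MPa (compressive).

212 MPa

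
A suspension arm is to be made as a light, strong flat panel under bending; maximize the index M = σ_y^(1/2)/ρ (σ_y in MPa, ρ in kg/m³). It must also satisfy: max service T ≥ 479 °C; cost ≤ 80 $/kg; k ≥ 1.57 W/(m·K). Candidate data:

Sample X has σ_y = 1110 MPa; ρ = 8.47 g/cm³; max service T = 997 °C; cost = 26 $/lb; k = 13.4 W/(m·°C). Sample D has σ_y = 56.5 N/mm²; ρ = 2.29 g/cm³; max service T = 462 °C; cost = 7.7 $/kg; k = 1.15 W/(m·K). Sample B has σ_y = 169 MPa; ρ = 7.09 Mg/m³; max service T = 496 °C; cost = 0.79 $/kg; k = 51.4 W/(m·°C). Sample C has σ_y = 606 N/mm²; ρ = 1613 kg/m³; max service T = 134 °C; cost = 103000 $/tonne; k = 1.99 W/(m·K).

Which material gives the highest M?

Screen on constraints: max service T ≥ 479 °C; cost ≤ 80 $/kg; k ≥ 1.57 W/(m·K). Survivors: sample X, sample B.
In SI units:
  sample X: σ_y = 1110 MPa, ρ = 8470 kg/m³
  sample B: σ_y = 169.0 MPa, ρ = 7090 kg/m³
  sample X: M = 3.93×10⁻³
  sample B: M = 1.83×10⁻³
Sample X ranks first.

sample X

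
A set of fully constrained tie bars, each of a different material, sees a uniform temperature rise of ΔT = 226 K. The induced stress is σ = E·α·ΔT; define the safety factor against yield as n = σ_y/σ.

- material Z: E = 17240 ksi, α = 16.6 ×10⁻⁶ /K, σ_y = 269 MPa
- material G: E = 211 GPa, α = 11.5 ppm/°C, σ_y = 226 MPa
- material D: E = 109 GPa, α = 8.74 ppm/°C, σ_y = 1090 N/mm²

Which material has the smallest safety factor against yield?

Per material, after unit conversion:
  material Z: E = 118.9, α = 16.6, σ_y = 269.0 → σ = 446 MPa, n = 0.603
  material G: E = 211.0, α = 11.5, σ_y = 226.0 → σ = 548 MPa, n = 0.412
  material D: E = 109.0, α = 8.74, σ_y = 1090 → σ = 215 MPa, n = 5.06
Material G has the lowest safety factor, n = 0.412.

material G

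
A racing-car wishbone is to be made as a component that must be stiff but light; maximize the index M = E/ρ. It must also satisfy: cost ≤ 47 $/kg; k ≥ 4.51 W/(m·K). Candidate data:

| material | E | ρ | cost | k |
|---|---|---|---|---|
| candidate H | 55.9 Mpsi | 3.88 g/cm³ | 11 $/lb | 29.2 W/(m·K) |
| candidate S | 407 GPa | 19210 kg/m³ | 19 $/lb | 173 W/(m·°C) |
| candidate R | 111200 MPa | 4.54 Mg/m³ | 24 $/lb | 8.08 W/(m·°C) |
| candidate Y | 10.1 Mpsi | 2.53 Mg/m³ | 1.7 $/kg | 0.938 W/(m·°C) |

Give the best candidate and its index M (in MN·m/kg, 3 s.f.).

Screen on constraints: cost ≤ 47 $/kg; k ≥ 4.51 W/(m·K). Survivors: candidate H, candidate S.
Putting every candidate on a common basis:
  candidate H: E = 385.4 GPa, ρ = 3880 kg/m³
  candidate S: E = 407.0 GPa, ρ = 19210 kg/m³
  candidate H: M = 99.3 MN·m/kg
  candidate S: M = 21.2 MN·m/kg
The maximum is for candidate H.

candidate H, M = 99.3 MN·m/kg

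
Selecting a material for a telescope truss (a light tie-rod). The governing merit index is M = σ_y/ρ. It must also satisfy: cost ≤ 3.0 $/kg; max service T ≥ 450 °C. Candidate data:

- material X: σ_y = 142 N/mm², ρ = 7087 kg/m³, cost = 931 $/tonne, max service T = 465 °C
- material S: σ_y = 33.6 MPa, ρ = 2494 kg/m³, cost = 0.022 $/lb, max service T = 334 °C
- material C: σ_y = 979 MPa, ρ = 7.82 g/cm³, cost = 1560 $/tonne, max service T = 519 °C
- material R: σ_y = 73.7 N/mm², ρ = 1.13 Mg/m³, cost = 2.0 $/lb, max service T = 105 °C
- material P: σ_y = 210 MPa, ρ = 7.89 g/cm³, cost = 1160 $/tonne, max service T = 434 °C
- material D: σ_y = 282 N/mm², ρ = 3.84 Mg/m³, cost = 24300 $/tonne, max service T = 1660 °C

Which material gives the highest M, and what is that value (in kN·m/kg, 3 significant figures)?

material C, M = 125 kN·m/kg

Screen on constraints: cost ≤ 3.0 $/kg; max service T ≥ 450 °C. Survivors: material X, material C.
Normalizing units and computing the index:
  material X: σ_y = 142.0 MPa, ρ = 7087 kg/m³
  material C: σ_y = 979.0 MPa, ρ = 7820 kg/m³
  material C: M = 125 kN·m/kg
  material X: M = 20.0 kN·m/kg
The maximum is for material C.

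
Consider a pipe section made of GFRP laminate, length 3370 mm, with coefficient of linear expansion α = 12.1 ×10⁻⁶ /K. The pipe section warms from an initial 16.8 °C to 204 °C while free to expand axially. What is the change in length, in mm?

ΔT = 204 − 16.8 = 187.2 K.
ΔL = α·L₀·ΔT = 12.1×10⁻⁶ × 3370 mm × 187.2 K = 7.63 mm.

7.63 mm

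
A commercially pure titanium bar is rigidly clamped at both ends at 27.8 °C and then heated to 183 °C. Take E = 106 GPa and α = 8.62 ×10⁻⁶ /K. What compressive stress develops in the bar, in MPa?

ΔT = 155.2 K. Constrained thermal stress σ = E·α·ΔT = 106.0×10³ MPa × 8.62×10⁻⁶ × 155.2 = 142 MPa (compressive).

142 MPa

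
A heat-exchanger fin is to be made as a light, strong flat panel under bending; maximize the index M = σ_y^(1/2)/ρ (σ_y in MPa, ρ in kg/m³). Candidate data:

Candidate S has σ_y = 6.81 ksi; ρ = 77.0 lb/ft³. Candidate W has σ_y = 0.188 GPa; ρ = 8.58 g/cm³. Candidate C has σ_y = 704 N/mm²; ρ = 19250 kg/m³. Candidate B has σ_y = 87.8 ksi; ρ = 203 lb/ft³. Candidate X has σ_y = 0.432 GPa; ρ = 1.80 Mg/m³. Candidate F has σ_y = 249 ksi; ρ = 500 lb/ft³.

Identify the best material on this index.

In SI units:
  candidate S: σ_y = 46.95 MPa, ρ = 1233 kg/m³
  candidate W: σ_y = 188.0 MPa, ρ = 8580 kg/m³
  candidate C: σ_y = 704.0 MPa, ρ = 19250 kg/m³
  candidate B: σ_y = 605.4 MPa, ρ = 3252 kg/m³
  candidate X: σ_y = 432.0 MPa, ρ = 1800 kg/m³
  candidate F: σ_y = 1717 MPa, ρ = 8009 kg/m³
  candidate X: M = 11.5×10⁻³
  candidate B: M = 7.57×10⁻³
  candidate S: M = 5.56×10⁻³
  candidate F: M = 5.17×10⁻³
  candidate W: M = 1.60×10⁻³
  candidate C: M = 1.38×10⁻³
Candidate X ranks first.

candidate X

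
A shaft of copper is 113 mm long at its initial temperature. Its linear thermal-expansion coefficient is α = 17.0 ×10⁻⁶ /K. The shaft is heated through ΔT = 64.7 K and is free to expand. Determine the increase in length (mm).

0.124 mm

ΔL = α·L₀·ΔT = 17.0×10⁻⁶ × 113 mm × 64.70 K = 0.124 mm.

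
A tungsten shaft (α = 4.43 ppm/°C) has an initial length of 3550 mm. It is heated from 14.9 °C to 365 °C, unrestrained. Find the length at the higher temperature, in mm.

3555.5 mm

ΔT = 365 − 14.9 = 350.1 K.
ΔL = α·L₀·ΔT = 4.43×10⁻⁶ × 3550 mm × 350.1 K = 5.51 mm.
L = L₀ + ΔL = 3550 + 5.51 = 3555.5 mm.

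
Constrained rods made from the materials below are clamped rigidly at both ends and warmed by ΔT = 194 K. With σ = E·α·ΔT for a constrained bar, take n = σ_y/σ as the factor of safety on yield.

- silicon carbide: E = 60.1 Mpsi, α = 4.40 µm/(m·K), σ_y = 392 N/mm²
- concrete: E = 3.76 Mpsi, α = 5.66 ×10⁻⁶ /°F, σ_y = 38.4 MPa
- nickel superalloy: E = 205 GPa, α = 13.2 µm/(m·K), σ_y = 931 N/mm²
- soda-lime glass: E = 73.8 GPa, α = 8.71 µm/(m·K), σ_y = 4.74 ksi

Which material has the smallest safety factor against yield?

With everything in SI (GPa, ×10⁻⁶/K, MPa):
  silicon carbide: E = 414.4, α = 4.40, σ_y = 392.0 → σ = 354 MPa, n = 1.11
  concrete: E = 25.92, α = 10.2, σ_y = 38.40 → σ = 51.2 MPa, n = 0.749
  nickel superalloy: E = 205.0, α = 13.2, σ_y = 931.0 → σ = 525 MPa, n = 1.77
  soda-lime glass: E = 73.80, α = 8.71, σ_y = 32.68 → σ = 125 MPa, n = 0.262
Smallest n: soda-lime glass with n = 0.262.

soda-lime glass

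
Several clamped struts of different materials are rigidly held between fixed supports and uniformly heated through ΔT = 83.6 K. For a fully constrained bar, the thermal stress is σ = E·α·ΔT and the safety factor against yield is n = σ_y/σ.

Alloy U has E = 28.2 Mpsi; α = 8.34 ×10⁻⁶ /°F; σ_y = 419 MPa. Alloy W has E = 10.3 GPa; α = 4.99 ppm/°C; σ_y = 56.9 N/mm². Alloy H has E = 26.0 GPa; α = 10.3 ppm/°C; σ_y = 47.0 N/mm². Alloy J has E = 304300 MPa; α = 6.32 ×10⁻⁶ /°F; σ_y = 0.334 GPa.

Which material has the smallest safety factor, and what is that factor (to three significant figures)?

alloy J, n = 1.15

With everything in SI (GPa, ×10⁻⁶/K, MPa):
  alloy U: E = 194.4, α = 15.0, σ_y = 419.0 → σ = 244 MPa, n = 1.72
  alloy W: E = 10.30, α = 4.99, σ_y = 56.90 → σ = 4.30 MPa, n = 13.2
  alloy H: E = 26.00, α = 10.3, σ_y = 47.00 → σ = 22.4 MPa, n = 2.10
  alloy J: E = 304.3, α = 11.4, σ_y = 334.0 → σ = 289 MPa, n = 1.15
The minimum is alloy J at n = 1.15.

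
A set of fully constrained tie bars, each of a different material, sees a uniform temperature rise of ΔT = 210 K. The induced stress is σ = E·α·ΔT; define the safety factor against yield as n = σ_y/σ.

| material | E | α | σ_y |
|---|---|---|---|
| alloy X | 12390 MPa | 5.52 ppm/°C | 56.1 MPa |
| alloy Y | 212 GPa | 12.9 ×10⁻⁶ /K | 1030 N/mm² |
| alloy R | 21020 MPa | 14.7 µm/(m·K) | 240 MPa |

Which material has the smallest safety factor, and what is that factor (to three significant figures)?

alloy Y, n = 1.79

In consistent units (E in GPa, α in ×10⁻⁶/K, σ_y in MPa):
  alloy X: E = 12.39, α = 5.52, σ_y = 56.10 → σ = 14.4 MPa, n = 3.91
  alloy Y: E = 212.0, α = 12.9, σ_y = 1030 → σ = 574 MPa, n = 1.79
  alloy R: E = 21.02, α = 14.7, σ_y = 240.0 → σ = 64.9 MPa, n = 3.70
The minimum is alloy Y at n = 1.79.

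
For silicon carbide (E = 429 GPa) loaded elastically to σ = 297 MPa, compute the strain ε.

6.92×10⁻⁴

ε = σ/E = 297 / 429000 = 6.92×10⁻⁴.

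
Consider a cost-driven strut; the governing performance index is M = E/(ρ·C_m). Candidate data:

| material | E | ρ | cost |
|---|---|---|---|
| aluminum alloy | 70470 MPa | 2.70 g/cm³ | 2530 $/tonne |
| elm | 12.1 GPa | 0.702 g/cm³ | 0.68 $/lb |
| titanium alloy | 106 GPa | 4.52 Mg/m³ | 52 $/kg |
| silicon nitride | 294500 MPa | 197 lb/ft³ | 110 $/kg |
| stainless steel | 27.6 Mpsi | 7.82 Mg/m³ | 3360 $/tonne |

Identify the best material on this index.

After converting to SI:
  aluminum alloy: E = 70.47 GPa, ρ = 2700 kg/m³, cost = 2.530 $/kg
  elm: E = 12.10 GPa, ρ = 702.0 kg/m³, cost = 1.499 $/kg
  titanium alloy: E = 106.0 GPa, ρ = 4520 kg/m³, cost = 52.00 $/kg
  silicon nitride: E = 294.5 GPa, ρ = 3156 kg/m³, cost = 110.0 $/kg
  stainless steel: E = 190.3 GPa, ρ = 7820 kg/m³, cost = 3.360 $/kg
  elm: M = 11.5 MN·m per $
  aluminum alloy: M = 10.3 MN·m per $
  stainless steel: M = 7.24 MN·m per $
  silicon nitride: M = 0.848 MN·m per $
  titanium alloy: M = 0.451 MN·m per $
Elm ranks first.

elm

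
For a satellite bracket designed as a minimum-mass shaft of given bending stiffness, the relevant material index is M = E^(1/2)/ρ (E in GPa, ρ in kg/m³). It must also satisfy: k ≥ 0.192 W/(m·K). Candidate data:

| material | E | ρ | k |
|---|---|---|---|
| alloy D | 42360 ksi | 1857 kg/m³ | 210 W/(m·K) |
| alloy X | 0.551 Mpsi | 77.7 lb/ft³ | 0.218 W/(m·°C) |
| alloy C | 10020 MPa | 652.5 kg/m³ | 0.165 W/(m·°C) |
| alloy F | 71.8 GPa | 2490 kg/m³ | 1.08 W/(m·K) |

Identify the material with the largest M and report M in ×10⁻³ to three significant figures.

Screen on constraints: k ≥ 0.192 W/(m·K). Survivors: alloy D, alloy X, alloy F.
Normalizing units and computing the index:
  alloy D: E = 292.1 GPa, ρ = 1857 kg/m³
  alloy X: E = 3.799 GPa, ρ = 1245 kg/m³
  alloy F: E = 71.80 GPa, ρ = 2490 kg/m³
  alloy D: M = 9.20×10⁻³
  alloy F: M = 3.40×10⁻³
  alloy X: M = 1.57×10⁻³
Alloy D has the largest M.

alloy D, M = 9.20×10⁻³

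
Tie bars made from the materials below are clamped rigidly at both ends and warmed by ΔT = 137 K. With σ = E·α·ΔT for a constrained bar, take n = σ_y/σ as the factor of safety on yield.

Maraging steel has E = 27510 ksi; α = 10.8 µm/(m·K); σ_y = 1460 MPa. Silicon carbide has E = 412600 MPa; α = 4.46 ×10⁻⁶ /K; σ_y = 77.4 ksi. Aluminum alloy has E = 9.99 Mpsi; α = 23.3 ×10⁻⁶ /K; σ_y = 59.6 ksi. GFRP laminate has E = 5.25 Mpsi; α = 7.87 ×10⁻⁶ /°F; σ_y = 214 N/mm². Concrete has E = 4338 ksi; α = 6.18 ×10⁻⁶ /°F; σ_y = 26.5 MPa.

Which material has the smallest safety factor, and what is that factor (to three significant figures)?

In consistent units (E in GPa, α in ×10⁻⁶/K, σ_y in MPa):
  maraging steel: E = 189.7, α = 10.8, σ_y = 1460 → σ = 281 MPa, n = 5.20
  silicon carbide: E = 412.6, α = 4.46, σ_y = 533.7 → σ = 252 MPa, n = 2.12
  aluminum alloy: E = 68.88, α = 23.3, σ_y = 410.9 → σ = 220 MPa, n = 1.87
  GFRP laminate: E = 36.20, α = 14.2, σ_y = 214.0 → σ = 70.2 MPa, n = 3.05
  concrete: E = 29.91, α = 11.1, σ_y = 26.50 → σ = 45.6 MPa, n = 0.581
Smallest n: concrete with n = 0.581.

concrete, n = 0.581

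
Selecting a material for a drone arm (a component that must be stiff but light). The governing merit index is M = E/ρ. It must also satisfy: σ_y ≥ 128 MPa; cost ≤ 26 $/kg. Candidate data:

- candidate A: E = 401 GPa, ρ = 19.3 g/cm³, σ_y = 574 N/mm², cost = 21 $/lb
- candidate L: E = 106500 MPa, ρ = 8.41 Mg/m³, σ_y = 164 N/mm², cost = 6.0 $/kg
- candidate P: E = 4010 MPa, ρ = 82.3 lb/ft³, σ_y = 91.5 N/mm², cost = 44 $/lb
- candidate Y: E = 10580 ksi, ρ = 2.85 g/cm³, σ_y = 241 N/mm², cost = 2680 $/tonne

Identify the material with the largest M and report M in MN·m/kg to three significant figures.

Screen on constraints: σ_y ≥ 128 MPa; cost ≤ 26 $/kg. Survivors: candidate L, candidate Y.
Convert each candidate to consistent units, then evaluate M:
  candidate L: E = 106.5 GPa, ρ = 8410 kg/m³
  candidate Y: E = 72.95 GPa, ρ = 2850 kg/m³
  candidate Y: M = 25.6 MN·m/kg
  candidate L: M = 12.7 MN·m/kg
Candidate Y has the largest M.

candidate Y, M = 25.6 MN·m/kg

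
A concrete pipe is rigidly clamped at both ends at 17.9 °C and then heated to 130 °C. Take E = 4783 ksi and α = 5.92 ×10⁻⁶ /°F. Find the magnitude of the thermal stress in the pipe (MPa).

E = 4783 ksi = 32.98 GPa.
α = 5.92×10⁻⁶/°F × 9/5 = 10.7×10⁻⁶/K.
ΔT = 112.1 K. Constrained thermal stress σ = E·α·ΔT = 32.98×10³ MPa × 10.7×10⁻⁶ × 112.1 = 39.4 MPa (compressive).

39.4 MPa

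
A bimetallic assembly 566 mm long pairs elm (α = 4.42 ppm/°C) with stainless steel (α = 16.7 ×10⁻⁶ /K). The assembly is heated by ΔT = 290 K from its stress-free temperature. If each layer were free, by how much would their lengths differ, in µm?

Δα = |4.42 − 16.7|×10⁻⁶/K = 12.3×10⁻⁶/K.
ΔL_mismatch = Δα·L·ΔT = 12.3×10⁻⁶ × 566.0 mm × 290.0 K = 2020 µm.

2020 µm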